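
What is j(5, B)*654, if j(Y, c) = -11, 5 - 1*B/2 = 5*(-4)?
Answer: -7194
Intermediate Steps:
B = 50 (B = 10 - 10*(-4) = 10 - 2*(-20) = 10 + 40 = 50)
j(5, B)*654 = -11*654 = -7194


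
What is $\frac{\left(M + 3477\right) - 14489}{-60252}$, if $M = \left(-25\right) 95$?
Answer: $\frac{13387}{60252} \approx 0.22218$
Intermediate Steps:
$M = -2375$
$\frac{\left(M + 3477\right) - 14489}{-60252} = \frac{\left(-2375 + 3477\right) - 14489}{-60252} = \left(1102 - 14489\right) \left(- \frac{1}{60252}\right) = \left(-13387\right) \left(- \frac{1}{60252}\right) = \frac{13387}{60252}$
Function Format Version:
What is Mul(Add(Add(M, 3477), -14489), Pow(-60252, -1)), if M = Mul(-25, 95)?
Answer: Rational(13387, 60252) ≈ 0.22218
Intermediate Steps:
M = -2375
Mul(Add(Add(M, 3477), -14489), Pow(-60252, -1)) = Mul(Add(Add(-2375, 3477), -14489), Pow(-60252, -1)) = Mul(Add(1102, -14489), Rational(-1, 60252)) = Mul(-13387, Rational(-1, 60252)) = Rational(13387, 60252)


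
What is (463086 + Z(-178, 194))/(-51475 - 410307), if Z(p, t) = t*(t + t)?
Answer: -269179/230891 ≈ -1.1658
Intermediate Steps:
Z(p, t) = 2*t² (Z(p, t) = t*(2*t) = 2*t²)
(463086 + Z(-178, 194))/(-51475 - 410307) = (463086 + 2*194²)/(-51475 - 410307) = (463086 + 2*37636)/(-461782) = (463086 + 75272)*(-1/461782) = 538358*(-1/461782) = -269179/230891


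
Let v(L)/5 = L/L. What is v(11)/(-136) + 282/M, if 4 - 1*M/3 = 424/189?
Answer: 603629/11288 ≈ 53.475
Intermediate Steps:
v(L) = 5 (v(L) = 5*(L/L) = 5*1 = 5)
M = 332/63 (M = 12 - 1272/189 = 12 - 3*424/189 = 12 - 424/63 = 332/63 ≈ 5.2698)
v(11)/(-136) + 282/M = 5/(-136) + 282/(332/63) = 5*(-1/136) + 282*(63/332) = -5/136 + 8883/166 = 603629/11288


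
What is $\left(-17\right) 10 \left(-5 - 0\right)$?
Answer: $850$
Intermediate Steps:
$\left(-17\right) 10 \left(-5 - 0\right) = - 170 \left(-5 + 0\right) = \left(-170\right) \left(-5\right) = 850$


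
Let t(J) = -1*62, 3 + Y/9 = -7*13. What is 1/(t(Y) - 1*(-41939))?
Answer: 1/41877 ≈ 2.3879e-5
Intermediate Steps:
Y = -846 (Y = -27 + 9*(-7*13) = -27 + 9*(-91) = -27 - 819 = -846)
t(J) = -62
1/(t(Y) - 1*(-41939)) = 1/(-62 - 1*(-41939)) = 1/(-62 + 41939) = 1/41877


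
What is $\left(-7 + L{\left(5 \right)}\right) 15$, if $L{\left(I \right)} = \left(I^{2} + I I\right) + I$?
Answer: $720$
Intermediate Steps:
$L{\left(I \right)} = I + 2 I^{2}$ ($L{\left(I \right)} = \left(I^{2} + I^{2}\right) + I = 2 I^{2} + I = I + 2 I^{2}$)
$\left(-7 + L{\left(5 \right)}\right) 15 = \left(-7 + 5 \left(1 + 2 \cdot 5\right)\right) 15 = \left(-7 + 5 \left(1 + 10\right)\right) 15 = \left(-7 + 5 \cdot 11\right) 15 = \left(-7 + 55\right) 15 = 48 \cdot 15 = 720$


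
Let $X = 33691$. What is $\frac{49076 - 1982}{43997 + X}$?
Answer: $\frac{7849}{12948} \approx 0.60619$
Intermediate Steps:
$\frac{49076 - 1982}{43997 + X} = \frac{49076 - 1982}{43997 + 33691} = \frac{47094}{77688} = 47094 \cdot \frac{1}{77688} = \frac{7849}{12948}$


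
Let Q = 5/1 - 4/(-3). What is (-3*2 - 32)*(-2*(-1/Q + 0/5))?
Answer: -12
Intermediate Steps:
Q = 19/3 (Q = 5*1 - 4*(-⅓) = 5 + 4/3 = 19/3 ≈ 6.3333)
(-3*2 - 32)*(-2*(-1/Q + 0/5)) = (-3*2 - 32)*(-2*(-1/19/3 + 0/5)) = (-6 - 32)*(-2*(-1*3/19 + 0*(⅕))) = -(-76)*(-3/19 + 0) = -(-76)*(-3)/19 = -38*6/19 = -12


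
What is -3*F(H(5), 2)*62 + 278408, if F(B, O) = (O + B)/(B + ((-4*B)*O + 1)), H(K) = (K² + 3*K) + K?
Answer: 43714427/157 ≈ 2.7844e+5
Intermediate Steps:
H(K) = K² + 4*K
F(B, O) = (B + O)/(1 + B - 4*B*O) (F(B, O) = (B + O)/(B + (-4*B*O + 1)) = (B + O)/(B + (1 - 4*B*O)) = (B + O)/(1 + B - 4*B*O))
-3*F(H(5), 2)*62 + 278408 = -3*(5*(4 + 5) + 2)/(1 + 5*(4 + 5) - 4*5*(4 + 5)*2)*62 + 278408 = -3*(5*9 + 2)/(1 + 5*9 - 4*5*9*2)*62 + 278408 = -3*(45 + 2)/(1 + 45 - 4*45*2)*62 + 278408 = -3*47/(1 + 45 - 360)*62 + 278408 = -3*47/(-314)*62 + 278408 = -(-3)*47/314*62 + 278408 = -3*(-47/314)*62 + 278408 = (141/314)*62 + 278408 = 4371/157 + 278408 = 43714427/157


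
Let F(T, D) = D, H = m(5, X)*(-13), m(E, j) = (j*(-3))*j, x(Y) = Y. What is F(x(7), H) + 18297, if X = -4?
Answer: 18921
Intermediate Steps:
m(E, j) = -3*j² (m(E, j) = (-3*j)*j = -3*j²)
H = 624 (H = -3*(-4)²*(-13) = -3*16*(-13) = -48*(-13) = 624)
F(x(7), H) + 18297 = 624 + 18297 = 18921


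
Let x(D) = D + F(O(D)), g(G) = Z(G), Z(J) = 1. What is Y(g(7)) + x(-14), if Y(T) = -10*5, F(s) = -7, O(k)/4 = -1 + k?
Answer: -71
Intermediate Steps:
O(k) = -4 + 4*k (O(k) = 4*(-1 + k) = -4 + 4*k)
g(G) = 1
Y(T) = -50
x(D) = -7 + D (x(D) = D - 7 = -7 + D)
Y(g(7)) + x(-14) = -50 + (-7 - 14) = -50 - 21 = -71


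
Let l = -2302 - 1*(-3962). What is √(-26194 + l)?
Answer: 3*I*√2726 ≈ 156.63*I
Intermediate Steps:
l = 1660 (l = -2302 + 3962 = 1660)
√(-26194 + l) = √(-26194 + 1660) = √(-24534) = 3*I*√2726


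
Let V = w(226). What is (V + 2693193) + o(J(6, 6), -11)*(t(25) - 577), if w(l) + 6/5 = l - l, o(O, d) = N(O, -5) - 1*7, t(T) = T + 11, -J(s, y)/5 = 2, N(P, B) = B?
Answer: 13498419/5 ≈ 2.6997e+6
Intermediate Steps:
J(s, y) = -10 (J(s, y) = -5*2 = -10)
t(T) = 11 + T
o(O, d) = -12 (o(O, d) = -5 - 1*7 = -5 - 7 = -12)
w(l) = -6/5 (w(l) = -6/5 + (l - l) = -6/5 + 0 = -6/5)
V = -6/5 ≈ -1.2000
(V + 2693193) + o(J(6, 6), -11)*(t(25) - 577) = (-6/5 + 2693193) - 12*((11 + 25) - 577) = 13465959/5 - 12*(36 - 577) = 13465959/5 - 12*(-541) = 13465959/5 + 6492 = 13498419/5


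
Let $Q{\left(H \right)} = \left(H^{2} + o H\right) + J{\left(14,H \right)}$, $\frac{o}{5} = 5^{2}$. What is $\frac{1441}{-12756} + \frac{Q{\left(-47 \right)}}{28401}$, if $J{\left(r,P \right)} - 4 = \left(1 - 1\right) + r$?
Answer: $- \frac{29153243}{120761052} \approx -0.24141$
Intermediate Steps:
$J{\left(r,P \right)} = 4 + r$ ($J{\left(r,P \right)} = 4 + \left(\left(1 - 1\right) + r\right) = 4 + \left(0 + r\right) = 4 + r$)
$o = 125$ ($o = 5 \cdot 5^{2} = 5 \cdot 25 = 125$)
$Q{\left(H \right)} = 18 + H^{2} + 125 H$ ($Q{\left(H \right)} = \left(H^{2} + 125 H\right) + \left(4 + 14\right) = \left(H^{2} + 125 H\right) + 18 = 18 + H^{2} + 125 H$)
$\frac{1441}{-12756} + \frac{Q{\left(-47 \right)}}{28401} = \frac{1441}{-12756} + \frac{18 + \left(-47\right)^{2} + 125 \left(-47\right)}{28401} = 1441 \left(- \frac{1}{12756}\right) + \left(18 + 2209 - 5875\right) \frac{1}{28401} = - \frac{1441}{12756} - \frac{1216}{9467} = - \frac{29153243}{120761052}$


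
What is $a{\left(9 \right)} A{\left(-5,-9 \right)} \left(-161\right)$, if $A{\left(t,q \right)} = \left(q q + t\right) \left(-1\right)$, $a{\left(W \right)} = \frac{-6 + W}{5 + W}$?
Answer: $2622$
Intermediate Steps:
$a{\left(W \right)} = \frac{-6 + W}{5 + W}$
$A{\left(t,q \right)} = - t - q^{2}$ ($A{\left(t,q \right)} = \left(q^{2} + t\right) \left(-1\right) = \left(t + q^{2}\right) \left(-1\right) = - t - q^{2}$)
$a{\left(9 \right)} A{\left(-5,-9 \right)} \left(-161\right) = \frac{-6 + 9}{5 + 9} \left(\left(-1\right) \left(-5\right) - \left(-9\right)^{2}\right) \left(-161\right) = \frac{1}{14} \cdot 3 \left(5 - 81\right) \left(-161\right) = \frac{3}{14} \left(-76\right) \left(-161\right) = \left(- \frac{114}{7}\right) \left(-161\right) = 2622$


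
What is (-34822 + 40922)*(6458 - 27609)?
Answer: -129021100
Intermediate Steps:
(-34822 + 40922)*(6458 - 27609) = 6100*(-21151) = -129021100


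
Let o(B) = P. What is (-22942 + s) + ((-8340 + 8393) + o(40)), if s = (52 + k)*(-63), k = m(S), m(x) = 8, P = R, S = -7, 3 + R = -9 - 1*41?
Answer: -26722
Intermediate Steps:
R = -53 (R = -3 + (-9 - 1*41) = -3 + (-9 - 41) = -3 - 50 = -53)
P = -53
k = 8
o(B) = -53
s = -3780 (s = (52 + 8)*(-63) = 60*(-63) = -3780)
(-22942 + s) + ((-8340 + 8393) + o(40)) = (-22942 - 3780) + ((-8340 + 8393) - 53) = -26722 + (53 - 53) = -26722 + 0 = -26722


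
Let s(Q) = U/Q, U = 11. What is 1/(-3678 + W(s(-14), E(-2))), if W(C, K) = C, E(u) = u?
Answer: -14/51503 ≈ -0.00027183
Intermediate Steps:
s(Q) = 11/Q
1/(-3678 + W(s(-14), E(-2))) = 1/(-3678 + 11/(-14)) = 1/(-3678 + 11*(-1/14)) = 1/(-3678 - 11/14) = 1/(-51503/14) = -14/51503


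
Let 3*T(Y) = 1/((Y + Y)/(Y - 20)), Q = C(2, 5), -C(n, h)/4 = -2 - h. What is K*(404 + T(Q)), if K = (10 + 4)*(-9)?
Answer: -50910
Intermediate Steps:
C(n, h) = 8 + 4*h (C(n, h) = -4*(-2 - h) = 8 + 4*h)
Q = 28 (Q = 8 + 4*5 = 8 + 20 = 28)
K = -126 (K = 14*(-9) = -126)
T(Y) = (-20 + Y)/(6*Y) (T(Y) = 1/(3*(((Y + Y)/(Y - 20)))) = 1/(3*(((2*Y)/(-20 + Y)))) = 1/(3*((2*Y/(-20 + Y)))) = ((-20 + Y)/(2*Y))/3 = (-20 + Y)/(6*Y))
K*(404 + T(Q)) = -126*(404 + (⅙)*(-20 + 28)/28) = -126*(404 + (⅙)*(1/28)*8) = -126*(404 + 1/21) = -126*8485/21 = -50910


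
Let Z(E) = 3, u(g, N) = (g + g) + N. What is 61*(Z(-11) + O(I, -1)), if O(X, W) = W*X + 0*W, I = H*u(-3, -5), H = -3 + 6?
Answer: 2196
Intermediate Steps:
u(g, N) = N + 2*g (u(g, N) = 2*g + N = N + 2*g)
H = 3
I = -33 (I = 3*(-5 + 2*(-3)) = 3*(-5 - 6) = 3*(-11) = -33)
O(X, W) = W*X (O(X, W) = W*X + 0 = W*X)
61*(Z(-11) + O(I, -1)) = 61*(3 - 1*(-33)) = 61*(3 + 33) = 61*36 = 2196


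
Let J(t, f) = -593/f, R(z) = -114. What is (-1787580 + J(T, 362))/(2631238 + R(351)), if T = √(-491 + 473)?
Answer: -647104553/952466888 ≈ -0.67940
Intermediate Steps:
T = 3*I*√2 (T = √(-18) = 3*I*√2 ≈ 4.2426*I)
(-1787580 + J(T, 362))/(2631238 + R(351)) = (-1787580 - 593/362)/(2631238 - 114) = (-1787580 - 593*1/362)/2631124 = (-1787580 - 593/362)*(1/2631124) = -647104553/362*1/2631124 = -647104553/952466888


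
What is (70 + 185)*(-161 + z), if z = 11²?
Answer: -10200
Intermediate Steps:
z = 121
(70 + 185)*(-161 + z) = (70 + 185)*(-161 + 121) = 255*(-40) = -10200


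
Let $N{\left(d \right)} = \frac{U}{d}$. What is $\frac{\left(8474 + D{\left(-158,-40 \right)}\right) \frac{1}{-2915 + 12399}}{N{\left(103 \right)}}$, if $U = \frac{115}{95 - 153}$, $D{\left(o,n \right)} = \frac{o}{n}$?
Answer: $- \frac{506472733}{10906600} \approx -46.437$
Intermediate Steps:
$U = - \frac{115}{58}$ ($U = \frac{115}{95 - 153} = \frac{115}{-58} = 115 \left(- \frac{1}{58}\right) = - \frac{115}{58} \approx -1.9828$)
$N{\left(d \right)} = - \frac{115}{58 d}$
$\frac{\left(8474 + D{\left(-158,-40 \right)}\right) \frac{1}{-2915 + 12399}}{N{\left(103 \right)}} = \frac{\left(8474 - \frac{158}{-40}\right) \frac{1}{-2915 + 12399}}{\left(- \frac{115}{58}\right) \frac{1}{103}} = \frac{\left(8474 - - \frac{79}{20}\right) \frac{1}{9484}}{\left(- \frac{115}{58}\right) \frac{1}{103}} = \frac{\left(8474 + \frac{79}{20}\right) \frac{1}{9484}}{- \frac{115}{5974}} = \frac{169559}{20} \cdot \frac{1}{9484} \left(- \frac{5974}{115}\right) = \frac{169559}{189680} \left(- \frac{5974}{115}\right) = - \frac{506472733}{10906600}$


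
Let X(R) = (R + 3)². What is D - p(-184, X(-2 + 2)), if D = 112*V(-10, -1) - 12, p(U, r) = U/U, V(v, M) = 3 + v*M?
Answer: 1443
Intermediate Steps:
X(R) = (3 + R)²
V(v, M) = 3 + M*v
p(U, r) = 1
D = 1444 (D = 112*(3 - 1*(-10)) - 12 = 112*(3 + 10) - 12 = 112*13 - 12 = 1456 - 12 = 1444)
D - p(-184, X(-2 + 2)) = 1444 - 1*1 = 1444 - 1 = 1443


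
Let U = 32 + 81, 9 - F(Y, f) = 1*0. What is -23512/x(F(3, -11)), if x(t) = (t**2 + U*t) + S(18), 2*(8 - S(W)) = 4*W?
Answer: -11756/535 ≈ -21.974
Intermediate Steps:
S(W) = 8 - 2*W
F(Y, f) = 9 (F(Y, f) = 9 - 0 = 9 - 1*0 = 9 + 0 = 9)
U = 113
x(t) = -28 + t**2 + 113*t (x(t) = (t**2 + 113*t) + (8 - 2*18) = (t**2 + 113*t) + (8 - 36) = (t**2 + 113*t) - 28 = -28 + t**2 + 113*t)
-23512/x(F(3, -11)) = -23512/(-28 + 9**2 + 113*9) = -23512/(-28 + 81 + 1017) = -23512/1070 = -23512*1/1070 = -11756/535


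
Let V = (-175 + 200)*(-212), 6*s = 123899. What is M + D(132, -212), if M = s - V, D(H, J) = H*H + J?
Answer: 258971/6 ≈ 43162.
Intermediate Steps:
s = 123899/6 (s = (⅙)*123899 = 123899/6 ≈ 20650.)
V = -5300 (V = 25*(-212) = -5300)
D(H, J) = J + H² (D(H, J) = H² + J = J + H²)
M = 155699/6 (M = 123899/6 - 1*(-5300) = 123899/6 + 5300 = 155699/6 ≈ 25950.)
M + D(132, -212) = 155699/6 + (-212 + 132²) = 155699/6 + (-212 + 17424) = 155699/6 + 17212 = 258971/6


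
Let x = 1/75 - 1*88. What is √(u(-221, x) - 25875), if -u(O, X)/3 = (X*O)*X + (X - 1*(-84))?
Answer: √28726049463/75 ≈ 2259.8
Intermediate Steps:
x = -6599/75 (x = 1/75 - 88 = -6599/75 ≈ -87.987)
u(O, X) = -252 - 3*X - 3*O*X² (u(O, X) = -3*((X*O)*X + (X - 1*(-84))) = -3*((O*X)*X + (X + 84)) = -3*(O*X² + (84 + X)) = -3*(84 + X + O*X²) = -252 - 3*X - 3*O*X²)
√(u(-221, x) - 25875) = √((-252 - 3*(-6599/75) - 3*(-221)*(-6599/75)²) - 25875) = √((-252 + 6599/25 - 3*(-221)*43546801/5625) - 25875) = √((-252 + 6599/25 + 9623843021/1875) - 25875) = √(9623865446/1875 - 25875) = √(9575349821/1875) = √28726049463/75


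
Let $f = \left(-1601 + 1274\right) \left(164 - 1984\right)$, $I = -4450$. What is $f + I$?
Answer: $590690$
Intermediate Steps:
$f = 595140$ ($f = \left(-327\right) \left(-1820\right) = 595140$)
$f + I = 595140 - 4450 = 590690$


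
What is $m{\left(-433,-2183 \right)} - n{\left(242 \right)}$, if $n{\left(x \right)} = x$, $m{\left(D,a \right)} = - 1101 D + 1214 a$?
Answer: $-2173671$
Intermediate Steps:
$m{\left(-433,-2183 \right)} - n{\left(242 \right)} = \left(\left(-1101\right) \left(-433\right) + 1214 \left(-2183\right)\right) - 242 = \left(476733 - 2650162\right) - 242 = -2173429 - 242 = -2173671$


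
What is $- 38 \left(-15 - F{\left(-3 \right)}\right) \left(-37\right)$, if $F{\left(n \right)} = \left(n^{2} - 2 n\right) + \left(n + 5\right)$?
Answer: $-44992$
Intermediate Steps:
$F{\left(n \right)} = 5 + n^{2} - n$ ($F{\left(n \right)} = \left(n^{2} - 2 n\right) + \left(5 + n\right) = 5 + n^{2} - n$)
$- 38 \left(-15 - F{\left(-3 \right)}\right) \left(-37\right) = - 38 \left(-15 - \left(5 + \left(-3\right)^{2} - -3\right)\right) \left(-37\right) = - 38 \left(-15 - \left(5 + 9 + 3\right)\right) \left(-37\right) = - 38 \left(-15 - 17\right) \left(-37\right) = \left(-38\right) \left(-32\right) \left(-37\right) = 1216 \left(-37\right) = -44992$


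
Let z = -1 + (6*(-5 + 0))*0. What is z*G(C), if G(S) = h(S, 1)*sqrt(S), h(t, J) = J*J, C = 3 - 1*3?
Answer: 0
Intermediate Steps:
C = 0 (C = 3 - 3 = 0)
z = -1 (z = -1 + (6*(-5))*0 = -1 - 30*0 = -1 + 0 = -1)
h(t, J) = J**2
G(S) = sqrt(S) (G(S) = 1**2*sqrt(S) = 1*sqrt(S) = sqrt(S))
z*G(C) = -sqrt(0) = -1*0 = 0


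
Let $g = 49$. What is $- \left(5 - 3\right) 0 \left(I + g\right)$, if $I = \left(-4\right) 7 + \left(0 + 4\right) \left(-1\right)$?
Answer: $0$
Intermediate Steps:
$I = -32$ ($I = -28 + 4 \left(-1\right) = -28 - 4 = -32$)
$- \left(5 - 3\right) 0 \left(I + g\right) = - \left(5 - 3\right) 0 \left(-32 + 49\right) = - 2 \cdot 0 \cdot 17 = \left(-1\right) 0 \cdot 17 = 0 \cdot 17 = 0$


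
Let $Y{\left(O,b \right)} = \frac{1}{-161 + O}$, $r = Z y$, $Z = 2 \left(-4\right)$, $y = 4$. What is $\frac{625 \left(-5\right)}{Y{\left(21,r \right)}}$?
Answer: $437500$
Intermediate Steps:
$Z = -8$
$r = -32$ ($r = \left(-8\right) 4 = -32$)
$\frac{625 \left(-5\right)}{Y{\left(21,r \right)}} = \frac{625 \left(-5\right)}{\frac{1}{-161 + 21}} = - \frac{3125}{\frac{1}{-140}} = - \frac{3125}{- \frac{1}{140}} = \left(-3125\right) \left(-140\right) = 437500$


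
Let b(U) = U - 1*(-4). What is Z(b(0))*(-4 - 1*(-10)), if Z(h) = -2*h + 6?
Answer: -12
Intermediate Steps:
b(U) = 4 + U (b(U) = U + 4 = 4 + U)
Z(h) = 6 - 2*h
Z(b(0))*(-4 - 1*(-10)) = (6 - 2*(4 + 0))*(-4 - 1*(-10)) = (6 - 2*4)*(-4 + 10) = (6 - 8)*6 = -2*6 = -12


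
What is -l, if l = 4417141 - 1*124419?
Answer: -4292722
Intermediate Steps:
l = 4292722 (l = 4417141 - 124419 = 4292722)
-l = -1*4292722 = -4292722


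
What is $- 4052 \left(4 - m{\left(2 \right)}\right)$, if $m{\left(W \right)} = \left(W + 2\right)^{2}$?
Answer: $48624$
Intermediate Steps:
$m{\left(W \right)} = \left(2 + W\right)^{2}$
$- 4052 \left(4 - m{\left(2 \right)}\right) = - 4052 \left(4 - \left(2 + 2\right)^{2}\right) = - 4052 \left(4 - 4^{2}\right) = - 4052 \left(4 - 16\right) = \left(-4052\right) \left(-12\right) = 48624$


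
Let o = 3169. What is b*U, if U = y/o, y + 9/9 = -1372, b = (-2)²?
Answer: -5492/3169 ≈ -1.7330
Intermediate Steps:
b = 4
y = -1373 (y = -1 - 1372 = -1373)
U = -1373/3169 ≈ -0.43326
b*U = 4*(-1373/3169) = -5492/3169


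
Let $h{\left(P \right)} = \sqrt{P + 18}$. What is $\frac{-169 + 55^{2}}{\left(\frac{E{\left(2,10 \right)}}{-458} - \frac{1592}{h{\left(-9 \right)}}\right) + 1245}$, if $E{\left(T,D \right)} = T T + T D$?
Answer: $\frac{1962072}{490711} \approx 3.9984$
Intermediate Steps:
$E{\left(T,D \right)} = T^{2} + D T$
$h{\left(P \right)} = \sqrt{18 + P}$
$\frac{-169 + 55^{2}}{\left(\frac{E{\left(2,10 \right)}}{-458} - \frac{1592}{h{\left(-9 \right)}}\right) + 1245} = \frac{-169 + 55^{2}}{\left(\frac{2 \left(10 + 2\right)}{-458} - \frac{1592}{\sqrt{18 - 9}}\right) + 1245} = \frac{-169 + 3025}{\left(2 \cdot 12 \left(- \frac{1}{458}\right) - \frac{1592}{\sqrt{9}}\right) + 1245} = \frac{2856}{\left(24 \left(- \frac{1}{458}\right) - \frac{1592}{3}\right) + 1245} = \frac{2856}{\left(- \frac{12}{229} - \frac{1592}{3}\right) + 1245} = \frac{2856}{- \frac{364604}{687} + 1245} = \frac{2856}{\frac{490711}{687}} = 2856 \cdot \frac{687}{490711} = \frac{1962072}{490711}$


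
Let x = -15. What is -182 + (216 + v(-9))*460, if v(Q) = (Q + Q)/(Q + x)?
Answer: 99523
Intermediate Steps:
v(Q) = 2*Q/(-15 + Q) (v(Q) = (Q + Q)/(Q - 15) = (2*Q)/(-15 + Q) = 2*Q/(-15 + Q))
-182 + (216 + v(-9))*460 = -182 + (216 + 2*(-9)/(-15 - 9))*460 = -182 + (216 + 2*(-9)/(-24))*460 = -182 + (216 + 2*(-9)*(-1/24))*460 = -182 + (216 + ¾)*460 = -182 + (867/4)*460 = -182 + 99705 = 99523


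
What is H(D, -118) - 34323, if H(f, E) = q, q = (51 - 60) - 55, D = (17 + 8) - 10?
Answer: -34387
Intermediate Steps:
D = 15 (D = 25 - 10 = 15)
q = -64 (q = -9 - 55 = -64)
H(f, E) = -64
H(D, -118) - 34323 = -64 - 34323 = -34387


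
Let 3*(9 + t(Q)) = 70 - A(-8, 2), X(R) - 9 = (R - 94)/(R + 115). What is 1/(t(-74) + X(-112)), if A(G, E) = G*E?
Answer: -1/40 ≈ -0.025000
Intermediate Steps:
A(G, E) = E*G
X(R) = 9 + (-94 + R)/(115 + R) (X(R) = 9 + (R - 94)/(R + 115) = 9 + (-94 + R)/(115 + R))
t(Q) = 59/3 (t(Q) = -9 + (70 - 2*(-8))/3 = -9 + (70 - 1*(-16))/3 = -9 + (70 + 16)/3 = -9 + (⅓)*86 = -9 + 86/3 = 59/3)
1/(t(-74) + X(-112)) = 1/(59/3 + (941 + 10*(-112))/(115 - 112)) = 1/(59/3 + (941 - 1120)/3) = 1/(59/3 + (⅓)*(-179)) = 1/(59/3 - 179/3) = 1/(-40) = -1/40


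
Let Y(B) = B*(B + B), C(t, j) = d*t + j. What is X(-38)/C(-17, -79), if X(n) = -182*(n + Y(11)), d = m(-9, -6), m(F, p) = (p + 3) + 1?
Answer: 12376/15 ≈ 825.07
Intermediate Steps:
m(F, p) = 4 + p (m(F, p) = (3 + p) + 1 = 4 + p)
d = -2 (d = 4 - 6 = -2)
C(t, j) = j - 2*t (C(t, j) = -2*t + j = j - 2*t)
Y(B) = 2*B**2 (Y(B) = B*(2*B) = 2*B**2)
X(n) = -44044 - 182*n (X(n) = -182*(n + 2*11**2) = -182*(n + 2*121) = -182*(n + 242) = -182*(242 + n) = -44044 - 182*n)
X(-38)/C(-17, -79) = (-44044 - 182*(-38))/(-79 - 2*(-17)) = (-44044 + 6916)/(-79 + 34) = -37128/(-45) = -37128*(-1/45) = 12376/15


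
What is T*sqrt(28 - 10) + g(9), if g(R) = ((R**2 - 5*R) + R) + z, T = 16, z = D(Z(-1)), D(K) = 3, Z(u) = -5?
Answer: 48 + 48*sqrt(2) ≈ 115.88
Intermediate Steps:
z = 3
g(R) = 3 + R**2 - 4*R (g(R) = ((R**2 - 5*R) + R) + 3 = (R**2 - 4*R) + 3 = 3 + R**2 - 4*R)
T*sqrt(28 - 10) + g(9) = 16*sqrt(28 - 10) + (3 + 9**2 - 4*9) = 16*sqrt(18) + (3 + 81 - 36) = 16*(3*sqrt(2)) + 48 = 48*sqrt(2) + 48 = 48 + 48*sqrt(2)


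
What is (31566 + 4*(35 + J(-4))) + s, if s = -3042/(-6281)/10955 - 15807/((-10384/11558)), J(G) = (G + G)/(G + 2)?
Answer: 1601666324100309/32477543560 ≈ 49316.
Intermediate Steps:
J(G) = 2*G/(2 + G) (J(G) = (2*G)/(2 + G) = 2*G/(2 + G))
s = 571413687289989/32477543560 (s = -3042*(-1/6281)*(1/10955) - 15807/((-10384*1/11558)) = (3042/6281)*(1/10955) - 15807/(-5192/5779) = 3042/68808355 - 15807*(-5779/5192) = 3042/68808355 + 8304423/472 = 571413687289989/32477543560 ≈ 17594.)
(31566 + 4*(35 + J(-4))) + s = (31566 + 4*(35 + 2*(-4)/(2 - 4))) + 571413687289989/32477543560 = (31566 + 4*(35 + 2*(-4)/(-2))) + 571413687289989/32477543560 = (31566 + 4*(35 + 2*(-4)*(-½))) + 571413687289989/32477543560 = (31566 + 4*(35 + 4)) + 571413687289989/32477543560 = (31566 + 4*39) + 571413687289989/32477543560 = (31566 + 156) + 571413687289989/32477543560 = 31722 + 571413687289989/32477543560 = 1601666324100309/32477543560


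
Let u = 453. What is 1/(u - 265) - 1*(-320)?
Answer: 60161/188 ≈ 320.01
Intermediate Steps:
1/(u - 265) - 1*(-320) = 1/(453 - 265) - 1*(-320) = 1/188 + 320 = 60161/188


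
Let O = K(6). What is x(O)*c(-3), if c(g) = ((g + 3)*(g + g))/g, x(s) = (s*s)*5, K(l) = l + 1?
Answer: 0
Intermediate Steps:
K(l) = 1 + l
O = 7 (O = 1 + 6 = 7)
x(s) = 5*s**2 (x(s) = s**2*5 = 5*s**2)
c(g) = 6 + 2*g (c(g) = ((3 + g)*(2*g))/g = (2*g*(3 + g))/g = 6 + 2*g)
x(O)*c(-3) = (5*7**2)*(6 + 2*(-3)) = (5*49)*(6 - 6) = 245*0 = 0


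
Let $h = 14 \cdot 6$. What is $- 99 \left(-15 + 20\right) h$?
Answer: $-41580$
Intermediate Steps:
$h = 84$
$- 99 \left(-15 + 20\right) h = - 99 \left(-15 + 20\right) 84 = \left(-99\right) 5 \cdot 84 = \left(-495\right) 84 = -41580$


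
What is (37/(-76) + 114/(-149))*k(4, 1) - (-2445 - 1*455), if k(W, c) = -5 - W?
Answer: 32967193/11324 ≈ 2911.3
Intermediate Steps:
(37/(-76) + 114/(-149))*k(4, 1) - (-2445 - 1*455) = (37/(-76) + 114/(-149))*(-5 - 1*4) - (-2445 - 1*455) = (37*(-1/76) + 114*(-1/149))*(-5 - 4) - (-2445 - 455) = (-37/76 - 114/149)*(-9) - 1*(-2900) = -14177/11324*(-9) + 2900 = 127593/11324 + 2900 = 32967193/11324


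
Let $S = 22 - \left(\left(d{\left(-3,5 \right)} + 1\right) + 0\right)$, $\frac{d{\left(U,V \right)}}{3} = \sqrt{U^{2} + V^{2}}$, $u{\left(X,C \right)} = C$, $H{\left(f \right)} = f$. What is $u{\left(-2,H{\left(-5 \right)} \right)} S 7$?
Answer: $-735 + 105 \sqrt{34} \approx -122.75$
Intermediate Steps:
$d{\left(U,V \right)} = 3 \sqrt{U^{2} + V^{2}}$
$S = 21 - 3 \sqrt{34}$ ($S = 22 - \left(\left(3 \sqrt{\left(-3\right)^{2} + 5^{2}} + 1\right) + 0\right) = 22 - \left(\left(3 \sqrt{9 + 25} + 1\right) + 0\right) = 22 - \left(\left(3 \sqrt{34} + 1\right) + 0\right) = 22 - \left(\left(1 + 3 \sqrt{34}\right) + 0\right) = 22 - \left(1 + 3 \sqrt{34}\right) = 21 - 3 \sqrt{34} \approx 3.5071$)
$u{\left(-2,H{\left(-5 \right)} \right)} S 7 = - 5 \left(21 - 3 \sqrt{34}\right) 7 = \left(-105 + 15 \sqrt{34}\right) 7 = -735 + 105 \sqrt{34}$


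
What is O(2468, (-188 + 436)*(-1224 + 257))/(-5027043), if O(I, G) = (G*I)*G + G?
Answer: -47312969852264/1675681 ≈ -2.8235e+7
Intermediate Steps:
O(I, G) = G + I*G**2 (O(I, G) = I*G**2 + G = G + I*G**2)
O(2468, (-188 + 436)*(-1224 + 257))/(-5027043) = (((-188 + 436)*(-1224 + 257))*(1 + ((-188 + 436)*(-1224 + 257))*2468))/(-5027043) = ((248*(-967))*(1 + (248*(-967))*2468))*(-1/5027043) = -239816*(1 - 239816*2468)*(-1/5027043) = -239816*(1 - 591865888)*(-1/5027043) = -239816*(-591865887)*(-1/5027043) = 141938909556792*(-1/5027043) = -47312969852264/1675681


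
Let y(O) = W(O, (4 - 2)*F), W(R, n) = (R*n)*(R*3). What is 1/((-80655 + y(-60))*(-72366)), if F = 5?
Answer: -1/1978848270 ≈ -5.0534e-10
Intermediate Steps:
W(R, n) = 3*n*R**2 (W(R, n) = (R*n)*(3*R) = 3*n*R**2)
y(O) = 30*O**2 (y(O) = 3*((4 - 2)*5)*O**2 = 3*(2*5)*O**2 = 3*10*O**2 = 30*O**2)
1/((-80655 + y(-60))*(-72366)) = 1/(-80655 + 30*(-60)**2*(-72366)) = -1/72366/(-80655 + 30*3600) = -1/72366/(-80655 + 108000) = -1/72366/27345 = (1/27345)*(-1/72366) = -1/1978848270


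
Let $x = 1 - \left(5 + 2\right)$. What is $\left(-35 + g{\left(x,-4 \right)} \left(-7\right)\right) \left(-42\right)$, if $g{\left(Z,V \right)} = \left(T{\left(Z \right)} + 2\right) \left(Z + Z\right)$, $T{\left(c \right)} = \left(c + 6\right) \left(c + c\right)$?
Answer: $-5586$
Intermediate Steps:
$T{\left(c \right)} = 2 c \left(6 + c\right)$ ($T{\left(c \right)} = \left(6 + c\right) 2 c = 2 c \left(6 + c\right)$)
$x = -6$ ($x = 1 - 7 = -6$)
$g{\left(Z,V \right)} = 2 Z \left(2 + 2 Z \left(6 + Z\right)\right)$ ($g{\left(Z,V \right)} = \left(2 Z \left(6 + Z\right) + 2\right) \left(Z + Z\right) = \left(2 + 2 Z \left(6 + Z\right)\right) 2 Z = 2 Z \left(2 + 2 Z \left(6 + Z\right)\right)$)
$\left(-35 + g{\left(x,-4 \right)} \left(-7\right)\right) \left(-42\right) = \left(-35 + 4 \left(-6\right) \left(1 - 6 \left(6 - 6\right)\right) \left(-7\right)\right) \left(-42\right) = \left(-35 + 4 \left(-6\right) \left(1 - 0\right) \left(-7\right)\right) \left(-42\right) = \left(-35 + 4 \left(-6\right) \left(1 + 0\right) \left(-7\right)\right) \left(-42\right) = \left(-35 + 4 \left(-6\right) 1 \left(-7\right)\right) \left(-42\right) = \left(-35 - -168\right) \left(-42\right) = \left(-35 + 168\right) \left(-42\right) = 133 \left(-42\right) = -5586$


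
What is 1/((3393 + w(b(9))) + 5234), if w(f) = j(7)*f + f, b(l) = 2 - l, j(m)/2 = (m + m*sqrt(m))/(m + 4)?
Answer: 520971/4486095028 + 539*sqrt(7)/4486095028 ≈ 0.00011645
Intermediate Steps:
j(m) = 2*(m + m**(3/2))/(4 + m) (j(m) = 2*((m + m*sqrt(m))/(m + 4)) = 2*((m + m**(3/2))/(4 + m)) = 2*(m + m**(3/2))/(4 + m))
w(f) = f + f*(14/11 + 14*sqrt(7)/11) (w(f) = (2*(7 + 7**(3/2))/(4 + 7))*f + f = (2*(7 + 7*sqrt(7))/11)*f + f = (2*(1/11)*(7 + 7*sqrt(7)))*f + f = (14/11 + 14*sqrt(7)/11)*f + f = f*(14/11 + 14*sqrt(7)/11) + f = f + f*(14/11 + 14*sqrt(7)/11))
1/((3393 + w(b(9))) + 5234) = 1/((3393 + (2 - 1*9)*(25 + 14*sqrt(7))/11) + 5234) = 1/((3393 + (2 - 9)*(25 + 14*sqrt(7))/11) + 5234) = 1/((3393 + (1/11)*(-7)*(25 + 14*sqrt(7))) + 5234) = 1/((3393 + (-175/11 - 98*sqrt(7)/11)) + 5234) = 1/((37148/11 - 98*sqrt(7)/11) + 5234) = 1/(94722/11 - 98*sqrt(7)/11)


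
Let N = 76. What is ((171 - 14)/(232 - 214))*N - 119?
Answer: 4895/9 ≈ 543.89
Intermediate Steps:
((171 - 14)/(232 - 214))*N - 119 = ((171 - 14)/(232 - 214))*76 - 119 = (157/18)*76 - 119 = 5966/9 - 119 = 4895/9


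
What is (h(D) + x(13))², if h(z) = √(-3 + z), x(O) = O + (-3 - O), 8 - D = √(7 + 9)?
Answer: 4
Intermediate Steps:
D = 4 (D = 8 - √(7 + 9) = 8 - √16 = 8 - 1*4 = 8 - 4 = 4)
x(O) = -3
(h(D) + x(13))² = (√(-3 + 4) - 3)² = (√1 - 3)² = (1 - 3)² = (-2)² = 4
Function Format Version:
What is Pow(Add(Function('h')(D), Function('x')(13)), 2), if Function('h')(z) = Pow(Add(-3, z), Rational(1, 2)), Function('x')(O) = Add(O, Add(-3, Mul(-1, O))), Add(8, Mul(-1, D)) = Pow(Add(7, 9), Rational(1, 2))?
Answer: 4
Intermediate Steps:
D = 4 (D = Add(8, Mul(-1, Pow(Add(7, 9), Rational(1, 2)))) = Add(8, Mul(-1, Pow(16, Rational(1, 2)))) = Add(8, Mul(-1, 4)) = Add(8, -4) = 4)
Function('x')(O) = -3
Pow(Add(Function('h')(D), Function('x')(13)), 2) = Pow(Add(Pow(Add(-3, 4), Rational(1, 2)), -3), 2) = Pow(Add(Pow(1, Rational(1, 2)), -3), 2) = Pow(Add(1, -3), 2) = Pow(-2, 2) = 4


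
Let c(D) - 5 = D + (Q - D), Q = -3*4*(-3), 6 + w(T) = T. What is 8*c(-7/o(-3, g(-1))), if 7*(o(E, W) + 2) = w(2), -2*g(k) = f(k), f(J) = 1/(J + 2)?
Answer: 328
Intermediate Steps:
f(J) = 1/(2 + J)
g(k) = -1/(2*(2 + k))
w(T) = -6 + T
o(E, W) = -18/7 (o(E, W) = -2 + (-6 + 2)/7 = -2 + (⅐)*(-4) = -2 - 4/7 = -18/7)
Q = 36 (Q = -12*(-3) = 36)
c(D) = 41 (c(D) = 5 + (D + (36 - D)) = 5 + 36 = 41)
8*c(-7/o(-3, g(-1))) = 8*41 = 328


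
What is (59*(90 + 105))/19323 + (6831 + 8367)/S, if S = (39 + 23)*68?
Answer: 3354667/798684 ≈ 4.2002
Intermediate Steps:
S = 4216 (S = 62*68 = 4216)
(59*(90 + 105))/19323 + (6831 + 8367)/S = (59*(90 + 105))/19323 + (6831 + 8367)/4216 = (59*195)*(1/19323) + 15198*(1/4216) = 11505*(1/19323) + 447/124 = 3835/6441 + 447/124 = 3354667/798684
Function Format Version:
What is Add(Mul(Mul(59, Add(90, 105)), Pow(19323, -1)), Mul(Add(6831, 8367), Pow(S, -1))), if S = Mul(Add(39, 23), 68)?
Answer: Rational(3354667, 798684) ≈ 4.2002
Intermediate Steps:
S = 4216 (S = Mul(62, 68) = 4216)
Add(Mul(Mul(59, Add(90, 105)), Pow(19323, -1)), Mul(Add(6831, 8367), Pow(S, -1))) = Add(Mul(Mul(59, Add(90, 105)), Pow(19323, -1)), Mul(Add(6831, 8367), Pow(4216, -1))) = Add(Mul(Mul(59, 195), Rational(1, 19323)), Mul(15198, Rational(1, 4216))) = Add(Mul(11505, Rational(1, 19323)), Rational(447, 124)) = Add(Rational(3835, 6441), Rational(447, 124)) = Rational(3354667, 798684)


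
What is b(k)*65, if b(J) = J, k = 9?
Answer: 585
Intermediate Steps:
b(k)*65 = 9*65 = 585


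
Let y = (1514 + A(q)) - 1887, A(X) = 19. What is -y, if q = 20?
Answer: 354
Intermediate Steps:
y = -354 (y = (1514 + 19) - 1887 = 1533 - 1887 = -354)
-y = -1*(-354) = 354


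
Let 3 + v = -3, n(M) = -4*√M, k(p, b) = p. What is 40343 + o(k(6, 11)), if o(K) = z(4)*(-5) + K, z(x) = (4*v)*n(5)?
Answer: 40349 - 480*√5 ≈ 39276.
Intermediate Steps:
v = -6 (v = -3 - 3 = -6)
z(x) = 96*√5 (z(x) = (4*(-6))*(-4*√5) = -(-96)*√5 = 96*√5)
o(K) = K - 480*√5 (o(K) = (96*√5)*(-5) + K = -480*√5 + K = K - 480*√5)
40343 + o(k(6, 11)) = 40343 + (6 - 480*√5) = 40349 - 480*√5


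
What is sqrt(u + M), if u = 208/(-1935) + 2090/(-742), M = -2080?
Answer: I*sqrt(119272607929895)/239295 ≈ 45.639*I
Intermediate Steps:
u = -2099243/717885 (u = 208*(-1/1935) + 2090*(-1/742) = -208/1935 - 1045/371 = -2099243/717885 ≈ -2.9242)
sqrt(u + M) = sqrt(-2099243/717885 - 2080) = sqrt(-1495300043/717885) = I*sqrt(119272607929895)/239295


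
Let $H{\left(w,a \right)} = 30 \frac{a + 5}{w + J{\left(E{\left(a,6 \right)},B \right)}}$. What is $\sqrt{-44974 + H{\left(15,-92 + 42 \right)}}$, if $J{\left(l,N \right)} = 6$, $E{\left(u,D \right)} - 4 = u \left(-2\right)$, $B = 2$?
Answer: $\frac{2 i \sqrt{551719}}{7} \approx 212.22 i$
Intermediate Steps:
$E{\left(u,D \right)} = 4 - 2 u$ ($E{\left(u,D \right)} = 4 + u \left(-2\right) = 4 - 2 u$)
$H{\left(w,a \right)} = \frac{30 \left(5 + a\right)}{6 + w}$ ($H{\left(w,a \right)} = 30 \frac{a + 5}{w + 6} = 30 \frac{5 + a}{6 + w} = \frac{30 \left(5 + a\right)}{6 + w}$)
$\sqrt{-44974 + H{\left(15,-92 + 42 \right)}} = \sqrt{-44974 + \frac{30 \left(5 + \left(-92 + 42\right)\right)}{6 + 15}} = \sqrt{-44974 + \frac{30 \left(5 - 50\right)}{21}} = \sqrt{-44974 + 30 \cdot \frac{1}{21} \left(-45\right)} = \sqrt{-44974 - \frac{450}{7}} = \sqrt{- \frac{315268}{7}} = \frac{2 i \sqrt{551719}}{7}$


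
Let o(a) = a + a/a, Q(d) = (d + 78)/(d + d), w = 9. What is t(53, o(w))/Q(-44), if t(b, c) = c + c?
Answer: -880/17 ≈ -51.765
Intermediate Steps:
Q(d) = (78 + d)/(2*d) (Q(d) = (78 + d)/((2*d)) = (78 + d)*(1/(2*d)) = (78 + d)/(2*d))
o(a) = 1 + a (o(a) = a + 1 = 1 + a)
t(b, c) = 2*c
t(53, o(w))/Q(-44) = (2*(1 + 9))/(((1/2)*(78 - 44)/(-44))) = (2*10)/(((1/2)*(-1/44)*34)) = 20/(-17/44) = 20*(-44/17) = -880/17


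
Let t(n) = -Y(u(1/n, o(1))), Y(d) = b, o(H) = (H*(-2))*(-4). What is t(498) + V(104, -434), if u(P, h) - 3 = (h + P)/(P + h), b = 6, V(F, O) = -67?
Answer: -73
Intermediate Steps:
o(H) = 8*H (o(H) = -2*H*(-4) = 8*H)
u(P, h) = 4 (u(P, h) = 3 + (h + P)/(P + h) = 3 + (P + h)/(P + h) = 3 + 1 = 4)
Y(d) = 6
t(n) = -6 (t(n) = -1*6 = -6)
t(498) + V(104, -434) = -6 - 67 = -73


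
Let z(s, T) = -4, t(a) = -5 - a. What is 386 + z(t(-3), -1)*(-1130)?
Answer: 4906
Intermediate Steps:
386 + z(t(-3), -1)*(-1130) = 386 - 4*(-1130) = 386 + 4520 = 4906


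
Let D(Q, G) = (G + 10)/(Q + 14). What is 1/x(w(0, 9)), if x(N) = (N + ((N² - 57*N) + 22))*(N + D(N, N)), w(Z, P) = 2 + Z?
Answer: -2/473 ≈ -0.0042283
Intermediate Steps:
D(Q, G) = (10 + G)/(14 + Q)
x(N) = (N + (10 + N)/(14 + N))*(22 + N² - 56*N) (x(N) = (N + ((N² - 57*N) + 22))*(N + (10 + N)/(14 + N)) = (N + (22 + N² - 57*N))*(N + (10 + N)/(14 + N)) = (22 + N² - 56*N)*(N + (10 + N)/(14 + N)) = (N + (10 + N)/(14 + N))*(22 + N² - 56*N))
1/x(w(0, 9)) = 1/((220 + (2 + 0)⁴ - 808*(2 + 0)² - 230*(2 + 0) - 41*(2 + 0)³)/(14 + (2 + 0))) = 1/((220 + 2⁴ - 808*2² - 230*2 - 41*2³)/(14 + 2)) = 1/((220 + 16 - 808*4 - 460 - 41*8)/16) = 1/((220 + 16 - 3232 - 460 - 328)/16) = 1/((1/16)*(-3784)) = 1/(-473/2) = -2/473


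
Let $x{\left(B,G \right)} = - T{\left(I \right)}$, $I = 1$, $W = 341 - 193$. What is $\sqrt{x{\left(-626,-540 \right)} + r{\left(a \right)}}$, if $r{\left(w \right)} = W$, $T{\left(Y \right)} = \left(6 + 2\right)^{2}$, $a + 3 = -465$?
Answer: $2 \sqrt{21} \approx 9.1651$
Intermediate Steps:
$W = 148$ ($W = 341 - 193 = 148$)
$a = -468$ ($a = -3 - 465 = -468$)
$T{\left(Y \right)} = 64$ ($T{\left(Y \right)} = 8^{2} = 64$)
$r{\left(w \right)} = 148$
$x{\left(B,G \right)} = -64$ ($x{\left(B,G \right)} = \left(-1\right) 64 = -64$)
$\sqrt{x{\left(-626,-540 \right)} + r{\left(a \right)}} = \sqrt{-64 + 148} = \sqrt{84} = 2 \sqrt{21}$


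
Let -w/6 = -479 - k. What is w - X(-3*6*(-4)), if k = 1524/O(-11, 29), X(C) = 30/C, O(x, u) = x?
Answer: 269585/132 ≈ 2042.3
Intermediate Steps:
k = -1524/11 (k = 1524/(-11) = 1524*(-1/11) = -1524/11 ≈ -138.55)
w = 22470/11 (w = -6*(-479 - 1*(-1524/11)) = -6*(-479 + 1524/11) = -6*(-3745/11) = 22470/11 ≈ 2042.7)
w - X(-3*6*(-4)) = 22470/11 - 30/(-3*6*(-4)) = 22470/11 - 30/((-18*(-4))) = 22470/11 - 30/72 = 22470/11 - 1*5/12 = 22470/11 - 5/12 = 269585/132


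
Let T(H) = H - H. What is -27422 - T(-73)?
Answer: -27422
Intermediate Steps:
T(H) = 0
-27422 - T(-73) = -27422 - 1*0 = -27422 + 0 = -27422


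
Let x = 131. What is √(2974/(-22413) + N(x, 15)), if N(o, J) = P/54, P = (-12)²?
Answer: √1272923922/22413 ≈ 1.5918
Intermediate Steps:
P = 144
N(o, J) = 8/3 (N(o, J) = 144/54 = 144*(1/54) = 8/3)
√(2974/(-22413) + N(x, 15)) = √(2974/(-22413) + 8/3) = √(2974*(-1/22413) + 8/3) = √(-2974/22413 + 8/3) = √(56794/22413) = √1272923922/22413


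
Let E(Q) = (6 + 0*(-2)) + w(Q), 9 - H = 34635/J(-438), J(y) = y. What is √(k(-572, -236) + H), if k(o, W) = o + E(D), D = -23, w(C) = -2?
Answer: I*√10230074/146 ≈ 21.907*I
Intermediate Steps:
H = 12859/146 (H = 9 - 34635/(-438) = 9 - 34635*(-1)/438 = 9 - 1*(-11545/146) = 9 + 11545/146 = 12859/146 ≈ 88.075)
E(Q) = 4 (E(Q) = (6 + 0*(-2)) - 2 = (6 + 0) - 2 = 6 - 2 = 4)
k(o, W) = 4 + o (k(o, W) = o + 4 = 4 + o)
√(k(-572, -236) + H) = √((4 - 572) + 12859/146) = √(-568 + 12859/146) = √(-70069/146) = I*√10230074/146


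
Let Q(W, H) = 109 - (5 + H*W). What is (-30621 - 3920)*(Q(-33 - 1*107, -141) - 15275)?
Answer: 1205860851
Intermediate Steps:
Q(W, H) = 104 - H*W (Q(W, H) = 109 + (-5 - H*W) = 104 - H*W)
(-30621 - 3920)*(Q(-33 - 1*107, -141) - 15275) = (-30621 - 3920)*((104 - 1*(-141)*(-33 - 1*107)) - 15275) = -34541*((104 - 1*(-141)*(-33 - 107)) - 15275) = -34541*((104 - 1*(-141)*(-140)) - 15275) = -34541*((104 - 19740) - 15275) = -34541*(-19636 - 15275) = -34541*(-34911) = 1205860851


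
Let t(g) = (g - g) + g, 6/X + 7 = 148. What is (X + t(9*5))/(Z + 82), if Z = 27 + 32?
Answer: 2117/6627 ≈ 0.31945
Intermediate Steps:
Z = 59
X = 2/47 (X = 6/(-7 + 148) = 6/141 = 6*(1/141) = 2/47 ≈ 0.042553)
t(g) = g (t(g) = 0 + g = g)
(X + t(9*5))/(Z + 82) = (2/47 + 9*5)/(59 + 82) = (2/47 + 45)/141 = (1/141)*(2117/47) = 2117/6627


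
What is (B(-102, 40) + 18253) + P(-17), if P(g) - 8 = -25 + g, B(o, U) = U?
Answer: 18259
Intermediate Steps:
P(g) = -17 + g (P(g) = 8 + (-25 + g) = -17 + g)
(B(-102, 40) + 18253) + P(-17) = (40 + 18253) + (-17 - 17) = 18293 - 34 = 18259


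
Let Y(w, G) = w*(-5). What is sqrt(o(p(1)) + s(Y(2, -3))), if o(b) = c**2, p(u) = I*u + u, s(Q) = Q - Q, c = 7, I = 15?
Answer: 7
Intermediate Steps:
Y(w, G) = -5*w
s(Q) = 0
p(u) = 16*u (p(u) = 15*u + u = 16*u)
o(b) = 49 (o(b) = 7**2 = 49)
sqrt(o(p(1)) + s(Y(2, -3))) = sqrt(49 + 0) = sqrt(49) = 7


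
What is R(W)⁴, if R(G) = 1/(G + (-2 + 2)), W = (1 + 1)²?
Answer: 1/256 ≈ 0.0039063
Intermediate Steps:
W = 4 (W = 2² = 4)
R(G) = 1/G (R(G) = 1/(G + 0) = 1/G)
R(W)⁴ = (1/4)⁴ = (¼)⁴ = 1/256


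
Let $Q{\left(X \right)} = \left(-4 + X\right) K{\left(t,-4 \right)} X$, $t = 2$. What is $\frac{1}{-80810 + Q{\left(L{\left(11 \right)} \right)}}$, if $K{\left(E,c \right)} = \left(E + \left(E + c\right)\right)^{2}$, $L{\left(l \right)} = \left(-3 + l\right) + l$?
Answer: $- \frac{1}{80810} \approx -1.2375 \cdot 10^{-5}$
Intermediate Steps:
$L{\left(l \right)} = -3 + 2 l$
$K{\left(E,c \right)} = \left(c + 2 E\right)^{2}$
$Q{\left(X \right)} = 0$ ($Q{\left(X \right)} = \left(-4 + X\right) \left(-4 + 2 \cdot 2\right)^{2} X = \left(-4 + X\right) \left(-4 + 4\right)^{2} X = \left(-4 + X\right) 0^{2} X = \left(-4 + X\right) 0 X = \left(-4 + X\right) 0 = 0$)
$\frac{1}{-80810 + Q{\left(L{\left(11 \right)} \right)}} = \frac{1}{-80810 + 0} = \frac{1}{-80810} = - \frac{1}{80810}$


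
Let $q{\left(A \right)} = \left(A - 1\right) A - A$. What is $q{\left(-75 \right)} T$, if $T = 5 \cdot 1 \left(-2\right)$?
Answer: $-57750$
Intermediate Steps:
$q{\left(A \right)} = - A + A \left(-1 + A\right)$ ($q{\left(A \right)} = \left(-1 + A\right) A - A = A \left(-1 + A\right) - A = - A + A \left(-1 + A\right)$)
$T = -10$ ($T = 5 \left(-2\right) = -10$)
$q{\left(-75 \right)} T = - 75 \left(-2 - 75\right) \left(-10\right) = \left(-75\right) \left(-77\right) \left(-10\right) = 5775 \left(-10\right) = -57750$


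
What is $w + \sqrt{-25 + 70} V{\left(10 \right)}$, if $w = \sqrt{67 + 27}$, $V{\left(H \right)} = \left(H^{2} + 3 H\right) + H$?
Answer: $\sqrt{94} + 420 \sqrt{5} \approx 948.84$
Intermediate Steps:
$V{\left(H \right)} = H^{2} + 4 H$
$w = \sqrt{94} \approx 9.6954$
$w + \sqrt{-25 + 70} V{\left(10 \right)} = \sqrt{94} + \sqrt{-25 + 70} \cdot 10 \left(4 + 10\right) = \sqrt{94} + \sqrt{45} \cdot 10 \cdot 14 = \sqrt{94} + 3 \sqrt{5} \cdot 140 = \sqrt{94} + 420 \sqrt{5}$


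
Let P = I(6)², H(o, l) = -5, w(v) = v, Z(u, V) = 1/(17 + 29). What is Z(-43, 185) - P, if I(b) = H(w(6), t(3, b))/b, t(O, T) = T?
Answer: -557/828 ≈ -0.67271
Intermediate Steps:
Z(u, V) = 1/46
I(b) = -5/b
P = 25/36 (P = (-5/6)² = (-5*⅙)² = (-⅚)² = 25/36 ≈ 0.69444)
Z(-43, 185) - P = 1/46 - 1*25/36 = 1/46 - 25/36 = -557/828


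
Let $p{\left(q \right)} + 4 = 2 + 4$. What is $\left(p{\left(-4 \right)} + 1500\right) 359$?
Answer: $539218$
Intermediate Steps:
$p{\left(q \right)} = 2$ ($p{\left(q \right)} = -4 + \left(2 + 4\right) = -4 + 6 = 2$)
$\left(p{\left(-4 \right)} + 1500\right) 359 = \left(2 + 1500\right) 359 = 1502 \cdot 359 = 539218$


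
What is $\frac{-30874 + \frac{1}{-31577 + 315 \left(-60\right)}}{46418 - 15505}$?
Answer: $- \frac{1558426899}{1560395501} \approx -0.99874$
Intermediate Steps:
$\frac{-30874 + \frac{1}{-31577 + 315 \left(-60\right)}}{46418 - 15505} = \frac{-30874 + \frac{1}{-31577 - 18900}}{30913} = \left(-30874 + \frac{1}{-50477}\right) \frac{1}{30913} = \left(-30874 - \frac{1}{50477}\right) \frac{1}{30913} = \left(- \frac{1558426899}{50477}\right) \frac{1}{30913} = - \frac{1558426899}{1560395501}$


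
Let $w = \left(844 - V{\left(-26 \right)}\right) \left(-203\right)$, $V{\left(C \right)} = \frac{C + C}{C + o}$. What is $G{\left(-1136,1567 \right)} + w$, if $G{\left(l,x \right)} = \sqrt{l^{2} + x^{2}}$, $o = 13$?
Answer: $-170520 + \sqrt{3745985} \approx -1.6858 \cdot 10^{5}$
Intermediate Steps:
$V{\left(C \right)} = \frac{2 C}{13 + C}$ ($V{\left(C \right)} = \frac{C + C}{C + 13} = \frac{2 C}{13 + C}$)
$w = -170520$ ($w = \left(844 - 2 \left(-26\right) \frac{1}{13 - 26}\right) \left(-203\right) = \left(844 - 2 \left(-26\right) \frac{1}{-13}\right) \left(-203\right) = \left(844 - 2 \left(-26\right) \left(- \frac{1}{13}\right)\right) \left(-203\right) = \left(844 - 4\right) \left(-203\right) = 840 \left(-203\right) = -170520$)
$G{\left(-1136,1567 \right)} + w = \sqrt{\left(-1136\right)^{2} + 1567^{2}} - 170520 = \sqrt{1290496 + 2455489} - 170520 = \sqrt{3745985} - 170520 = -170520 + \sqrt{3745985}$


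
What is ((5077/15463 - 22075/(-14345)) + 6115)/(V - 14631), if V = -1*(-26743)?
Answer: 271364701963/537328858864 ≈ 0.50502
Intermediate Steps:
V = 26743
((5077/15463 - 22075/(-14345)) + 6115)/(V - 14631) = ((5077/15463 - 22075/(-14345)) + 6115)/(26743 - 14631) = ((5077*(1/15463) - 22075*(-1/14345)) + 6115)/12112 = ((5077/15463 + 4415/2869) + 6115)*(1/12112) = (82835058/44363347 + 6115)*(1/12112) = (271364701963/44363347)*(1/12112) = 271364701963/537328858864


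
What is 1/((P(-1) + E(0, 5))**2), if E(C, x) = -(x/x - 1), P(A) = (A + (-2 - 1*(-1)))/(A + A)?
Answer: 1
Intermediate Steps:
P(A) = (-1 + A)/(2*A) (P(A) = (A + (-2 + 1))/((2*A)) = (A - 1)*(1/(2*A)) = (-1 + A)*(1/(2*A)) = (-1 + A)/(2*A))
E(C, x) = 0 (E(C, x) = -(1 - 1) = -1*0 = 0)
1/((P(-1) + E(0, 5))**2) = 1/(((1/2)*(-1 - 1)/(-1) + 0)**2) = 1/(((1/2)*(-1)*(-2) + 0)**2) = 1/((1 + 0)**2) = 1/(1**2) = 1/1 = 1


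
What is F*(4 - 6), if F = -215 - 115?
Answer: 660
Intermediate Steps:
F = -330
F*(4 - 6) = -330*(4 - 6) = -330*(-2) = 660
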